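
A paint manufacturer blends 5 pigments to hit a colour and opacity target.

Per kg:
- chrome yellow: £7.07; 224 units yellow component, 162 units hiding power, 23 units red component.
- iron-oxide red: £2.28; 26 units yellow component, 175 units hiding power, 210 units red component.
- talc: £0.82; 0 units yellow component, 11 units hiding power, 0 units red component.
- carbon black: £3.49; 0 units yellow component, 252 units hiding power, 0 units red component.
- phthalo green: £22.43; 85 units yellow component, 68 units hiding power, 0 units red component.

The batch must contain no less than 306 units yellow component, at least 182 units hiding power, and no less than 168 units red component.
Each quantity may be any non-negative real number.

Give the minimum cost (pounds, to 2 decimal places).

£10.62

Let x1 = kg of chrome yellow, x2 = kg of iron-oxide red, x3 = kg of talc, x4 = kg of carbon black, x5 = kg of phthalo green.
min 7.07x1 + 2.28x2 + 0.82x3 + 3.49x4 + 22.43x5 with:
  224x1 + 26x2 + 85x5 ≥ 306   (yellow component)
  162x1 + 175x2 + 11x3 + 252x4 + 68x5 ≥ 182   (hiding power)
  23x1 + 210x2 ≥ 168   (red component)
  x1, x2, x3, x4, x5 ≥ 0.
The cheapest feasible vertex uses only chrome yellow, iron-oxide red; talc, carbon black, phthalo green are not used. Binding constraints: yellow component and red component.
Optimal quantities: chrome yellow = 1.29 kg, iron-oxide red = 0.6588 kg.
Total cost: 7.07·1.29 + 2.28·0.6588 = 10.6224.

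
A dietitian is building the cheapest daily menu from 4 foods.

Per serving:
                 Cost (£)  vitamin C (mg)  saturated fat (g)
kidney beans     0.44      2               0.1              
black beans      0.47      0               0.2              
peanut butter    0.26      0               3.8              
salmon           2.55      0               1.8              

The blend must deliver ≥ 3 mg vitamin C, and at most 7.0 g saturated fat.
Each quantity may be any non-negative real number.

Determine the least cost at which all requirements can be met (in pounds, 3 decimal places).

£0.660

Let x1 = servings of kidney beans, x2 = servings of black beans, x3 = servings of peanut butter, x4 = servings of salmon.
min 0.44x1 + 0.47x2 + 0.26x3 + 2.55x4 subject to:
  2x1 ≥ 3   (vitamin C)
  0.1x1 + 0.2x2 + 3.8x3 + 1.8x4 ≤ 7   (saturated fat)
  x1, x2, x3, x4 ≥ 0.
The minimum-cost mix takes nothing from black beans, peanut butter, salmon — only kidney beans. There the vitamin C constraint is tight.
So kidney beans = 1.5 servings.
Cost = 0.44·1.5 = 0.66000.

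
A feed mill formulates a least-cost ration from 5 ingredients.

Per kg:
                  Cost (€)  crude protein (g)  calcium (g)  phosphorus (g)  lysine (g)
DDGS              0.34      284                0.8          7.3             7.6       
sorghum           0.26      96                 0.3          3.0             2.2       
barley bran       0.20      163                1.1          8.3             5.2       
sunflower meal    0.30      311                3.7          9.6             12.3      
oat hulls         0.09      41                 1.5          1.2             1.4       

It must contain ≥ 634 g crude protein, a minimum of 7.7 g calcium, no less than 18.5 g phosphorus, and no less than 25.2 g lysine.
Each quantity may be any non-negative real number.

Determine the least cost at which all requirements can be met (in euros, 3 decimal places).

Set it up as a linear program. Let x1 = kg of DDGS, x2 = kg of sorghum, x3 = kg of barley bran, x4 = kg of sunflower meal, x5 = kg of oat hulls.
min 0.34x1 + 0.26x2 + 0.2x3 + 0.3x4 + 0.09x5 s.t.:
  284x1 + 96x2 + 163x3 + 311x4 + 41x5 ≥ 634   (crude protein)
  0.8x1 + 0.3x2 + 1.1x3 + 3.7x4 + 1.5x5 ≥ 7.7   (calcium)
  7.3x1 + 3x2 + 8.3x3 + 9.6x4 + 1.2x5 ≥ 18.5   (phosphorus)
  7.6x1 + 2.2x2 + 5.2x3 + 12.3x4 + 1.4x5 ≥ 25.2   (lysine)
  x1, x2, x3, x4, x5 ≥ 0.
At the optimum only sunflower meal, oat hulls are positive (DDGS, sorghum, barley bran = 0). The calcium and lysine requirements are met with equality.
Optimal quantities: sunflower meal = 2.036 kg, oat hulls = 0.1108 kg.
Hence cost = 0.3·2.036 + 0.09·0.1108 = €0.62077.

€0.621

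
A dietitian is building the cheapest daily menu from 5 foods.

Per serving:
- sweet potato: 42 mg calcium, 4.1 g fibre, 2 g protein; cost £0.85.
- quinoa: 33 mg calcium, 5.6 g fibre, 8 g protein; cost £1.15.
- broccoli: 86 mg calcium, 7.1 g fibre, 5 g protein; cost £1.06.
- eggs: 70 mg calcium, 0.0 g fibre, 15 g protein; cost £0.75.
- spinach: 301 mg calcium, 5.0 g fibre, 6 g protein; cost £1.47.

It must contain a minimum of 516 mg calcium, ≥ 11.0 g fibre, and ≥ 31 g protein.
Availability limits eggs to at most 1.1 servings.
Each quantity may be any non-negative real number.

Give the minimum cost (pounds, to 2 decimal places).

Set it up as a linear program. Let x1 = servings of sweet potato, x2 = servings of quinoa, x3 = servings of broccoli, x4 = servings of eggs, x5 = servings of spinach.
Minimise 0.85x1 + 1.15x2 + 1.06x3 + 0.75x4 + 1.47x5 with:
  42x1 + 33x2 + 86x3 + 70x4 + 301x5 ≥ 516   (calcium)
  4.1x1 + 5.6x2 + 7.1x3 + 5x5 ≥ 11   (fibre)
  2x1 + 8x2 + 5x3 + 15x4 + 6x5 ≥ 31   (protein)
  x4 ≤ 1.1
  x1, x2, x3, x4, x5 ≥ 0.
The minimum-cost mix takes nothing from sweet potato, broccoli — only quinoa, eggs, spinach. There the calcium, protein, the eggs cap constraints are tight.
Optimal quantities: quinoa = 0.783 servings, eggs = 1.1 servings, spinach = 1.373 servings.
Hence cost = 1.15·0.783 + 0.75·1.1 + 1.47·1.373 = £3.7438.

£3.74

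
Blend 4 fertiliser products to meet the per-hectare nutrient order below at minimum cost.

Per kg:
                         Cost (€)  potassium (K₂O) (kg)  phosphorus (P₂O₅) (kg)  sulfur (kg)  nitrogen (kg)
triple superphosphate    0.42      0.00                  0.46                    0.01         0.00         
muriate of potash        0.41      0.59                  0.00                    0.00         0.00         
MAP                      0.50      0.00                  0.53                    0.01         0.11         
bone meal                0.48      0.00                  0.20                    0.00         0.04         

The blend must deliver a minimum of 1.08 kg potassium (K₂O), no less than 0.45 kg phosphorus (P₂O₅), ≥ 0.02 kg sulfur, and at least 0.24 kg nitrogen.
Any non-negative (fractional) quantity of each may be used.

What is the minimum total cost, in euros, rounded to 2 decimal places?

€1.84

Let x1 = kg of triple superphosphate, x2 = kg of muriate of potash, x3 = kg of MAP, x4 = kg of bone meal.
Minimise 0.42x1 + 0.41x2 + 0.5x3 + 0.48x4 subject to:
  0.59x2 ≥ 1.08   (potassium (K₂O))
  0.46x1 + 0.53x3 + 0.2x4 ≥ 0.45   (phosphorus (P₂O₅))
  0.01x1 + 0.01x3 ≥ 0.02   (sulfur)
  0.11x3 + 0.04x4 ≥ 0.24   (nitrogen)
  x1, x2, x3, x4 ≥ 0.
At the optimum only muriate of potash, MAP are positive (triple superphosphate, bone meal = 0). Binding constraints: potassium (K₂O) and nitrogen.
So muriate of potash = 1.831 kg, MAP = 2.182 kg.
Cost = 0.41·1.831 + 0.5·2.182 = 1.8417.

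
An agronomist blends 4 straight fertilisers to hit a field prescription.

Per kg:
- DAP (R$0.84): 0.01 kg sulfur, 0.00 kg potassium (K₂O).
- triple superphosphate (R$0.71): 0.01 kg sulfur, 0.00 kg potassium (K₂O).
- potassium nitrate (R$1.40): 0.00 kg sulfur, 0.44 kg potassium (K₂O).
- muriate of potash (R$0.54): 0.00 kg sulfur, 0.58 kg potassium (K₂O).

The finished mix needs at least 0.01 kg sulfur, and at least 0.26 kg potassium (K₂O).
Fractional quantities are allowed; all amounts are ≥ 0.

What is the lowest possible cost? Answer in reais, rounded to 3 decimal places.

Let x1 = kg of DAP, x2 = kg of triple superphosphate, x3 = kg of potassium nitrate, x4 = kg of muriate of potash.
min 0.84x1 + 0.71x2 + 1.4x3 + 0.54x4 s.t.:
  0.01x1 + 0.01x2 ≥ 0.01   (sulfur)
  0.44x3 + 0.58x4 ≥ 0.26   (potassium (K₂O))
  x1, x2, x3, x4 ≥ 0.
The minimum-cost mix takes nothing from DAP, potassium nitrate — only triple superphosphate, muriate of potash. The sulfur and potassium (K₂O) requirements are met with equality.
That vertex is x2 = 1, x4 = 0.4483.
Hence cost = 0.71·1 + 0.54·0.4483 = R$0.95208.

R$0.952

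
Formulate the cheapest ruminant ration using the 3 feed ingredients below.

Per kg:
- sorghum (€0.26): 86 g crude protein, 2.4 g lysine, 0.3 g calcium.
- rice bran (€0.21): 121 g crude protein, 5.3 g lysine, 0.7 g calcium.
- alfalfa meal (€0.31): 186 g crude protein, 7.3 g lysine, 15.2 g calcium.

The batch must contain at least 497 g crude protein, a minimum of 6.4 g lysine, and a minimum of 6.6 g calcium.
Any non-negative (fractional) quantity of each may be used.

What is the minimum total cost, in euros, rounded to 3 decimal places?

Let x1 = kg of sorghum, x2 = kg of rice bran, x3 = kg of alfalfa meal.
min 0.26x1 + 0.21x2 + 0.31x3 with:
  86x1 + 121x2 + 186x3 ≥ 497   (crude protein)
  2.4x1 + 5.3x2 + 7.3x3 ≥ 6.4   (lysine)
  0.3x1 + 0.7x2 + 15.2x3 ≥ 6.6   (calcium)
  x1, x2, x3 ≥ 0.
The cheapest feasible vertex uses only alfalfa meal; sorghum, rice bran are not used. The crude protein requirement is met with equality.
That vertex is x3 = 2.672.
Objective = 0.31·2.672 = 0.82832.

€0.828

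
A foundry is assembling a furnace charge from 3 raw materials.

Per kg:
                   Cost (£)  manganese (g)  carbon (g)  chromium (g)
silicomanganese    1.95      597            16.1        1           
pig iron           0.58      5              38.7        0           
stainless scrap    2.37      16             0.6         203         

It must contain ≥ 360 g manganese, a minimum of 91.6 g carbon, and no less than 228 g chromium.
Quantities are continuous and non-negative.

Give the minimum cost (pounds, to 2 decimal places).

£4.97

Let x1 = kg of silicomanganese, x2 = kg of pig iron, x3 = kg of stainless scrap.
Minimize 1.95x1 + 0.58x2 + 2.37x3 with:
  597x1 + 5x2 + 16x3 ≥ 360   (manganese)
  16.1x1 + 38.7x2 + 0.6x3 ≥ 91.6   (carbon)
  1x1 + 203x3 ≥ 228   (chromium)
  x1, x2, x3 ≥ 0.
The optimal mix uses every input. Binding constraints: manganese, carbon, chromium.
So silicomanganese = 0.5552 kg, pig iron = 2.119 kg, stainless scrap = 1.12 kg.
Cost = 1.95·0.5552 + 0.58·2.119 + 2.37·1.12 = 4.9661.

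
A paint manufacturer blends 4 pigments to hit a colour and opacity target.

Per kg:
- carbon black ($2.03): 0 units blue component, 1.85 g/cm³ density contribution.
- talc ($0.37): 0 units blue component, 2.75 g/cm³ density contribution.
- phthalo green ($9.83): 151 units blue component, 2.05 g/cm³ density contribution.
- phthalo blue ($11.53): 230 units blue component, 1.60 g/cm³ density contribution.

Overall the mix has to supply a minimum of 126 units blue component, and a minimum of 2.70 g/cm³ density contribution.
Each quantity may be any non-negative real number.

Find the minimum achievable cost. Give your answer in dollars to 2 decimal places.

$6.56

Set it up as a linear program. Let x1 = kg of carbon black, x2 = kg of talc, x3 = kg of phthalo green, x4 = kg of phthalo blue.
Minimize 2.03x1 + 0.37x2 + 9.83x3 + 11.53x4 with:
  151x3 + 230x4 ≥ 126   (blue component)
  1.85x1 + 2.75x2 + 2.05x3 + 1.6x4 ≥ 2.7   (density contribution)
  x1, x2, x3, x4 ≥ 0.
At the optimum only talc, phthalo blue are positive (carbon black, phthalo green = 0). There the blue component and density contribution constraints are tight.
Optimal quantities: talc = 0.6631 kg, phthalo blue = 0.5478 kg.
Cost = 0.37·0.6631 + 11.53·0.5478 = 6.5615.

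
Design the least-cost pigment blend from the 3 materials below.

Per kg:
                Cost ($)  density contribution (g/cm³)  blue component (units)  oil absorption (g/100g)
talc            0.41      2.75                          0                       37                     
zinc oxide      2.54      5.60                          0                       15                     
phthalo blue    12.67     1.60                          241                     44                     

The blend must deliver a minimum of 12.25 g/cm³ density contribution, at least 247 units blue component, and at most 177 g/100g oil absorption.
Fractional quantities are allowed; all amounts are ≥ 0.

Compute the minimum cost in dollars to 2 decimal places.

Let x1 = kg of talc, x2 = kg of zinc oxide, x3 = kg of phthalo blue.
min 0.41x1 + 2.54x2 + 12.67x3 subject to:
  2.75x1 + 5.6x2 + 1.6x3 ≥ 12.25   (density contribution)
  241x3 ≥ 247   (blue component)
  37x1 + 15x2 + 44x3 ≤ 177   (oil absorption)
  x1, x2, x3 ≥ 0.
The optimal mix uses every input. The density contribution, blue component, oil absorption requirements are met with equality.
Solving gives x1 = 3.4921, x2 = 0.1798, x3 = 1.0249.
Hence cost = 0.41·3.4921 + 2.54·0.1798 + 12.67·1.0249 = $14.8739.

$14.87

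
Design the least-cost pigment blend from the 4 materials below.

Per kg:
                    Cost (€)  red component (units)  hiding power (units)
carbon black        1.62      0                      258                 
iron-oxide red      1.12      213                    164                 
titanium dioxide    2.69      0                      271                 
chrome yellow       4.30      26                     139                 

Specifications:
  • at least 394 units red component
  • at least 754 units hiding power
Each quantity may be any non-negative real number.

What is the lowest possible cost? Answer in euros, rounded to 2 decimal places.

Let x1 = kg of carbon black, x2 = kg of iron-oxide red, x3 = kg of titanium dioxide, x4 = kg of chrome yellow.
Minimise 1.62x1 + 1.12x2 + 2.69x3 + 4.3x4 s.t.:
  213x2 + 26x4 ≥ 394   (red component)
  258x1 + 164x2 + 271x3 + 139x4 ≥ 754   (hiding power)
  x1, x2, x3, x4 ≥ 0.
The cheapest feasible vertex uses only carbon black, iron-oxide red; titanium dioxide, chrome yellow are not used. Binding constraints: red component and hiding power.
That vertex is x1 = 1.747, x2 = 1.85.
Total cost: 1.62·1.747 + 1.12·1.85 = 4.9021.

€4.90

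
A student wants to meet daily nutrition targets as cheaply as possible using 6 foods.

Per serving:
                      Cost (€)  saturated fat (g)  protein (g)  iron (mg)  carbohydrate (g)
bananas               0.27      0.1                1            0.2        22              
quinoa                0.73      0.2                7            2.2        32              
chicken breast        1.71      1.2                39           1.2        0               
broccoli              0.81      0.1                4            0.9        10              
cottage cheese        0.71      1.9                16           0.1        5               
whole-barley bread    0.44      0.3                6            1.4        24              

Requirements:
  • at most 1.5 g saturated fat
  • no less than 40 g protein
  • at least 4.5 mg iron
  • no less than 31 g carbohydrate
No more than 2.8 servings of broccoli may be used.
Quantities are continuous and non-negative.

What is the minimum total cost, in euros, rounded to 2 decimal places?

This is a linear program. Let x1 = servings of bananas, x2 = servings of quinoa, x3 = servings of chicken breast, x4 = servings of broccoli, x5 = servings of cottage cheese, x6 = servings of whole-barley bread.
min 0.27x1 + 0.73x2 + 1.71x3 + 0.81x4 + 0.71x5 + 0.44x6 s.t.:
  0.1x1 + 0.2x2 + 1.2x3 + 0.1x4 + 1.9x5 + 0.3x6 ≤ 1.5   (saturated fat)
  1x1 + 7x2 + 39x3 + 4x4 + 16x5 + 6x6 ≥ 40   (protein)
  0.2x1 + 2.2x2 + 1.2x3 + 0.9x4 + 0.1x5 + 1.4x6 ≥ 4.5   (iron)
  22x1 + 32x2 + 10x4 + 5x5 + 24x6 ≥ 31   (carbohydrate)
  x4 ≤ 2.8
  x1, x2, x3, x4, x5, x6 ≥ 0.
At the optimum only quinoa, chicken breast, whole-barley bread are positive (bananas, broccoli, cottage cheese = 0). The saturated fat, protein, iron requirements are met with equality.
So quinoa = 0.2019 servings, chicken breast = 0.6263 servings, whole-barley bread = 2.36 servings.
Hence cost = 0.73·0.2019 + 1.71·0.6263 + 0.44·2.36 = €2.2568.

€2.26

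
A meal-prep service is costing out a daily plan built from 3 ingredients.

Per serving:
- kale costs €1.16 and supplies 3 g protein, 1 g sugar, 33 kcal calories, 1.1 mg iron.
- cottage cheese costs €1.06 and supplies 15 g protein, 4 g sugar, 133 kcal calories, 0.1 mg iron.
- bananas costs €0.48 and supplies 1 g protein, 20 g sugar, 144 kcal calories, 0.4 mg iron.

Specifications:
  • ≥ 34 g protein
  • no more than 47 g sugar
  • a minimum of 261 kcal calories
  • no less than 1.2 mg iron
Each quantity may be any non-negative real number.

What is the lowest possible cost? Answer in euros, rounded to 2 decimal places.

Let x1 = servings of kale, x2 = servings of cottage cheese, x3 = servings of bananas.
min 1.16x1 + 1.06x2 + 0.48x3 with:
  3x1 + 15x2 + 1x3 ≥ 34   (protein)
  1x1 + 4x2 + 20x3 ≤ 47   (sugar)
  33x1 + 133x2 + 144x3 ≥ 261   (calories)
  1.1x1 + 0.1x2 + 0.4x3 ≥ 1.2   (iron)
  x1, x2, x3 ≥ 0.
The minimum-cost mix takes nothing from bananas — only kale, cottage cheese. Binding constraints: protein and iron.
So kale = 0.9012 servings, cottage cheese = 2.086 servings.
Objective = 1.16·0.9012 + 1.06·2.086 = 3.2566.

€3.26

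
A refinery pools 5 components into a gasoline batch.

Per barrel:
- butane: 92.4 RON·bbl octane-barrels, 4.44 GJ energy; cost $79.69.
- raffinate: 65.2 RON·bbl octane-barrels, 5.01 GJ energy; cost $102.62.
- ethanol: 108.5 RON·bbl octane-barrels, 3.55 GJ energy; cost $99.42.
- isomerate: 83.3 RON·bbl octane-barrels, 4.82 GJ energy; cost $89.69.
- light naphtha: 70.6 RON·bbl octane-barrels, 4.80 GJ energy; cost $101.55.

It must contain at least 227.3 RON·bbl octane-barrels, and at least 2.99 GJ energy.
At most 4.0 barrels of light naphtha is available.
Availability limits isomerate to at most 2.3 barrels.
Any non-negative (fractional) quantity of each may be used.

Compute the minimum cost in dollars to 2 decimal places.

Let x1 = barrels of butane, x2 = barrels of raffinate, x3 = barrels of ethanol, x4 = barrels of isomerate, x5 = barrels of light naphtha.
Minimise 79.69x1 + 102.62x2 + 99.42x3 + 89.69x4 + 101.55x5 with:
  92.4x1 + 65.2x2 + 108.5x3 + 83.3x4 + 70.6x5 ≥ 227.3   (octane-barrels)
  4.44x1 + 5.01x2 + 3.55x3 + 4.82x4 + 4.8x5 ≥ 2.99   (energy)
  x5 ≤ 4
  x4 ≤ 2.3
  x1, x2, x3, x4, x5 ≥ 0.
The optimal basis is {butane}; raffinate, ethanol, isomerate, light naphtha drop out. The octane-barrels requirement is met with equality.
Solving gives x1 = 2.45996.
Cost = 79.69·2.45996 = 196.0342.

$196.03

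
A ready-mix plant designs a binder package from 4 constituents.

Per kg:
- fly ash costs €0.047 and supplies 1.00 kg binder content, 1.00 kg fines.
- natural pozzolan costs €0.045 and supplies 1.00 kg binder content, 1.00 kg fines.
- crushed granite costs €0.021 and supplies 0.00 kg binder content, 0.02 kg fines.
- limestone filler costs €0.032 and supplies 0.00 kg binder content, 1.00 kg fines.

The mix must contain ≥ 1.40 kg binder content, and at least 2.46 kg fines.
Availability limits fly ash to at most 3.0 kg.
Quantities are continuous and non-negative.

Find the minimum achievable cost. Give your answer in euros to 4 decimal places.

€0.0969

This is a linear program. Let x1 = kg of fly ash, x2 = kg of natural pozzolan, x3 = kg of crushed granite, x4 = kg of limestone filler.
min 0.047x1 + 0.045x2 + 0.021x3 + 0.032x4 subject to:
  1x1 + 1x2 ≥ 1.4   (binder content)
  1x1 + 1x2 + 0.02x3 + 1x4 ≥ 2.46   (fines)
  x1 ≤ 3
  x1, x2, x3, x4 ≥ 0.
The optimal basis is {natural pozzolan, limestone filler}; fly ash, crushed granite drop out. The binder content and fines requirements are met with equality.
Solving gives x2 = 1.4, x4 = 1.06.
Hence cost = 0.045·1.4 + 0.032·1.06 = €0.096920.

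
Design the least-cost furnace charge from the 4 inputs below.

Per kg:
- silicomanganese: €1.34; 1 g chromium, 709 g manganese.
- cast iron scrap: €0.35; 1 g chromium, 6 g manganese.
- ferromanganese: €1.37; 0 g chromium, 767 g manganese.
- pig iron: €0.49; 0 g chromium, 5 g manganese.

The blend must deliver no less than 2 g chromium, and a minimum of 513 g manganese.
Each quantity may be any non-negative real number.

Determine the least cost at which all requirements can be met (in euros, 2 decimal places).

Treat it as an LP. Let x1 = kg of silicomanganese, x2 = kg of cast iron scrap, x3 = kg of ferromanganese, x4 = kg of pig iron.
min 1.34x1 + 0.35x2 + 1.37x3 + 0.49x4 with:
  1x1 + 1x2 ≥ 2   (chromium)
  709x1 + 6x2 + 767x3 + 5x4 ≥ 513   (manganese)
  x1, x2, x3, x4 ≥ 0.
At the optimum only silicomanganese, cast iron scrap are positive (ferromanganese, pig iron = 0). There the chromium and manganese constraints are tight.
That vertex is x1 = 0.7127, x2 = 1.287.
Total cost: 1.34·0.7127 + 0.35·1.287 = 1.4055.

€1.41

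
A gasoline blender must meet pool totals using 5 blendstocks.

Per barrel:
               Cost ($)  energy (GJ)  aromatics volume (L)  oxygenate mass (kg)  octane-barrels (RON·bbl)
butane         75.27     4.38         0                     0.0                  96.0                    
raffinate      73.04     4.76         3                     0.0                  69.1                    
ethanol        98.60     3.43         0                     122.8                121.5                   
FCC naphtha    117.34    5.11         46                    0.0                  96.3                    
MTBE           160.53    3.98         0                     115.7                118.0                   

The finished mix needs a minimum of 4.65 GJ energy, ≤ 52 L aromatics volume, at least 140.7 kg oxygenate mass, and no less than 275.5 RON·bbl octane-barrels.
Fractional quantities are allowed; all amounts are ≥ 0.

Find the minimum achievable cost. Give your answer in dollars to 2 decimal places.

Set it up as a linear program. Let x1 = barrels of butane, x2 = barrels of raffinate, x3 = barrels of ethanol, x4 = barrels of FCC naphtha, x5 = barrels of MTBE.
Minimise 75.27x1 + 73.04x2 + 98.6x3 + 117.34x4 + 160.53x5 with:
  4.38x1 + 4.76x2 + 3.43x3 + 5.11x4 + 3.98x5 ≥ 4.65   (energy)
  3x2 + 46x4 ≤ 52   (aromatics volume)
  122.8x3 + 115.7x5 ≥ 140.7   (oxygenate mass)
  96x1 + 69.1x2 + 121.5x3 + 96.3x4 + 118x5 ≥ 275.5   (octane-barrels)
  x1, x2, x3, x4, x5 ≥ 0.
The optimal basis is {butane, ethanol}; raffinate, FCC naphtha, MTBE drop out. There the oxygenate mass and octane-barrels constraints are tight.
So butane = 1.41968 barrels, ethanol = 1.14577 barrels.
Objective = 75.27·1.41968 + 98.6·1.14577 = 219.8322.

$219.83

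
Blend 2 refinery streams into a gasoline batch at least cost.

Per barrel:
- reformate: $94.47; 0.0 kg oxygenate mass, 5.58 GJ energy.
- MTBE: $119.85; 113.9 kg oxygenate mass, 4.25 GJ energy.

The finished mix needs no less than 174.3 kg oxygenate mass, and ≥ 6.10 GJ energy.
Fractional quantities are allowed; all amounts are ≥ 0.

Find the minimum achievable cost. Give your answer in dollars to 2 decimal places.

Set it up as a linear program. Let x1 = barrels of reformate, x2 = barrels of MTBE.
Minimise 94.47x1 + 119.85x2 s.t.:
  113.9x2 ≥ 174.3   (oxygenate mass)
  5.58x1 + 4.25x2 ≥ 6.1   (energy)
  x1, x2 ≥ 0.
At the optimum only MTBE is positive (reformate = 0). The oxygenate mass requirement is met with equality.
Solving gives x2 = 1.5303.
Objective = 119.85·1.5303 = 183.4065.

$183.41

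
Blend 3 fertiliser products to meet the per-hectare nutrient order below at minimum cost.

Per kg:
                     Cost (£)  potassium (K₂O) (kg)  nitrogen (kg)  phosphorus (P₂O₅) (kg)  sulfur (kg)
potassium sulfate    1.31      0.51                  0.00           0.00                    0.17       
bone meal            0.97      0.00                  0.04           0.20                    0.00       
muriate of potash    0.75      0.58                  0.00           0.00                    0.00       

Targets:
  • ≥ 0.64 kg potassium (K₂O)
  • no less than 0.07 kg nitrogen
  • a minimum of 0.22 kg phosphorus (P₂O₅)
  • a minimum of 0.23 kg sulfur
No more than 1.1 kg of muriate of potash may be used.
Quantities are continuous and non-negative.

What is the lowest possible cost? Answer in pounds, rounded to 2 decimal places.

Let x1 = kg of potassium sulfate, x2 = kg of bone meal, x3 = kg of muriate of potash.
min 1.31x1 + 0.97x2 + 0.75x3 with:
  0.51x1 + 0.58x3 ≥ 0.64   (potassium (K₂O))
  0.04x2 ≥ 0.07   (nitrogen)
  0.2x2 ≥ 0.22   (phosphorus (P₂O₅))
  0.17x1 ≥ 0.23   (sulfur)
  x3 ≤ 1.1
  x1, x2, x3 ≥ 0.
The minimum-cost mix takes nothing from muriate of potash — only potassium sulfate, bone meal. There the nitrogen and sulfur constraints are tight.
That vertex is x1 = 1.353, x2 = 1.75.
Hence cost = 1.31·1.353 + 0.97·1.75 = £3.4699.

£3.47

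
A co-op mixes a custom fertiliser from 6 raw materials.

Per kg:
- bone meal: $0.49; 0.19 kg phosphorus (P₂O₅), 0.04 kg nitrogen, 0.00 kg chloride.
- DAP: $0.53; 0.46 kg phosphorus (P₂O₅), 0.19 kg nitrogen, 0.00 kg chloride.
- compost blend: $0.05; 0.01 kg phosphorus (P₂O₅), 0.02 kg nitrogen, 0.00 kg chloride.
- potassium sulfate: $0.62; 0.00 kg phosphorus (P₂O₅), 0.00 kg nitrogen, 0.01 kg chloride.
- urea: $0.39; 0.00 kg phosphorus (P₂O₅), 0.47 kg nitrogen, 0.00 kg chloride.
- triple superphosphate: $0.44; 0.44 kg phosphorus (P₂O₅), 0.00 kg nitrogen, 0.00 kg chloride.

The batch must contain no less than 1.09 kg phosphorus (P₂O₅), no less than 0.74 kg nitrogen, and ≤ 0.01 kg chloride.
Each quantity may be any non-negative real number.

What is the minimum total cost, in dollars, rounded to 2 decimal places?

Let x1 = kg of bone meal, x2 = kg of DAP, x3 = kg of compost blend, x4 = kg of potassium sulfate, x5 = kg of urea, x6 = kg of triple superphosphate.
Minimise 0.49x1 + 0.53x2 + 0.05x3 + 0.62x4 + 0.39x5 + 0.44x6 s.t.:
  0.19x1 + 0.46x2 + 0.01x3 + 0.44x6 ≥ 1.09   (phosphorus (P₂O₅))
  0.04x1 + 0.19x2 + 0.02x3 + 0.47x5 ≥ 0.74   (nitrogen)
  0.01x4 ≤ 0.01   (chloride)
  x1, x2, x3, x4, x5, x6 ≥ 0.
The optimal basis is {DAP, urea}; bone meal, compost blend, potassium sulfate, triple superphosphate drop out. Binding constraints: phosphorus (P₂O₅) and nitrogen.
So DAP = 2.37 kg, urea = 0.6166 kg.
Hence cost = 0.53·2.37 + 0.39·0.6166 = $1.4966.

$1.50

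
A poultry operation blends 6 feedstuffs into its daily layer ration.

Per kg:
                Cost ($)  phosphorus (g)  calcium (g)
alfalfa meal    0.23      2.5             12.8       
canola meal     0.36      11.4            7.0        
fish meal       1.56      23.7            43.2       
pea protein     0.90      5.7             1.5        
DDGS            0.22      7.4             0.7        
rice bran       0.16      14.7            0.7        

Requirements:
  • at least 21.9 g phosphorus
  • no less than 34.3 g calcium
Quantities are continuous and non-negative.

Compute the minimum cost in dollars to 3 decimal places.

$0.770

Let x1 = kg of alfalfa meal, x2 = kg of canola meal, x3 = kg of fish meal, x4 = kg of pea protein, x5 = kg of DDGS, x6 = kg of rice bran.
Minimize 0.23x1 + 0.36x2 + 1.56x3 + 0.9x4 + 0.22x5 + 0.16x6 with:
  2.5x1 + 11.4x2 + 23.7x3 + 5.7x4 + 7.4x5 + 14.7x6 ≥ 21.9   (phosphorus)
  12.8x1 + 7x2 + 43.2x3 + 1.5x4 + 0.7x5 + 0.7x6 ≥ 34.3   (calcium)
  x1, x2, x3, x4, x5, x6 ≥ 0.
The cheapest feasible vertex uses only alfalfa meal, rice bran; canola meal, fish meal, pea protein, DDGS are not used. There the phosphorus and calcium constraints are tight.
Solving gives x1 = 2.623, x6 = 1.044.
Objective = 0.23·2.623 + 0.16·1.044 = 0.77033.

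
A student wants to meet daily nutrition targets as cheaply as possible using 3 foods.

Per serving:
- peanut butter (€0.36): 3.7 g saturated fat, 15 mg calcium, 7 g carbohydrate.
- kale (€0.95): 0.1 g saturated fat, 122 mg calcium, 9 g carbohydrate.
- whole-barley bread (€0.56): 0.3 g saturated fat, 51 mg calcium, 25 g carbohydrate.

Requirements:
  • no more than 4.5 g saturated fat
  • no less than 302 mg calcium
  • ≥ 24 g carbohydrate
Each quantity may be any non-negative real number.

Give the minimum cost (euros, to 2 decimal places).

Let x1 = servings of peanut butter, x2 = servings of kale, x3 = servings of whole-barley bread.
min 0.36x1 + 0.95x2 + 0.56x3 subject to:
  3.7x1 + 0.1x2 + 0.3x3 ≤ 4.5   (saturated fat)
  15x1 + 122x2 + 51x3 ≥ 302   (calcium)
  7x1 + 9x2 + 25x3 ≥ 24   (carbohydrate)
  x1, x2, x3 ≥ 0.
At the optimum only kale, whole-barley bread are positive (peanut butter = 0). The calcium and carbohydrate requirements are met with equality.
So kale = 2.4415 servings, whole-barley bread = 0.08105 servings.
Hence cost = 0.95·2.4415 + 0.56·0.08105 = €2.3648.

€2.36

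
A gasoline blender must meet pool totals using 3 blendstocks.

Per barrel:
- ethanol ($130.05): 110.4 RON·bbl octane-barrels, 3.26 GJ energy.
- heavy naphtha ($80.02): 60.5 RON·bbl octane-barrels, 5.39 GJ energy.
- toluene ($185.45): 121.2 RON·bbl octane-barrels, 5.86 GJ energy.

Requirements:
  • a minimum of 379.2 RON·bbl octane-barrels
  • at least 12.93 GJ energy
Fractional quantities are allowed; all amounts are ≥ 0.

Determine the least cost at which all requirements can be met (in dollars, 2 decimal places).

$450.90

Let x1 = barrels of ethanol, x2 = barrels of heavy naphtha, x3 = barrels of toluene.
min 130.05x1 + 80.02x2 + 185.45x3 s.t.:
  110.4x1 + 60.5x2 + 121.2x3 ≥ 379.2   (octane-barrels)
  3.26x1 + 5.39x2 + 5.86x3 ≥ 12.93   (energy)
  x1, x2, x3 ≥ 0.
The cheapest feasible vertex uses only ethanol, heavy naphtha; toluene is not used. There the octane-barrels and energy constraints are tight.
So ethanol = 3.1713 barrels, heavy naphtha = 0.48081 barrels.
Objective = 130.05·3.1713 + 80.02·0.48081 = 450.9020.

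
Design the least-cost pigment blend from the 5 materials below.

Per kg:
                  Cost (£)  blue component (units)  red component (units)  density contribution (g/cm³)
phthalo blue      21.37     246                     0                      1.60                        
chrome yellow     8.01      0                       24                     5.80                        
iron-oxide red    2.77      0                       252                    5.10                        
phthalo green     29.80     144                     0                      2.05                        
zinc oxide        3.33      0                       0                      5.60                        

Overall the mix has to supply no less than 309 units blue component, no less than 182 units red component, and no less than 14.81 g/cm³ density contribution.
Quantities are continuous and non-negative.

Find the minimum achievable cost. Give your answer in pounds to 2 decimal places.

£33.80

Let x1 = kg of phthalo blue, x2 = kg of chrome yellow, x3 = kg of iron-oxide red, x4 = kg of phthalo green, x5 = kg of zinc oxide.
Minimize 21.37x1 + 8.01x2 + 2.77x3 + 29.8x4 + 3.33x5 s.t.:
  246x1 + 144x4 ≥ 309   (blue component)
  24x2 + 252x3 ≥ 182   (red component)
  1.6x1 + 5.8x2 + 5.1x3 + 2.05x4 + 5.6x5 ≥ 14.81   (density contribution)
  x1, x2, x3, x4, x5 ≥ 0.
The optimal basis is {phthalo blue, iron-oxide red}; chrome yellow, phthalo green, zinc oxide drop out. Binding constraints: blue component and density contribution.
That vertex is x1 = 1.2561, x3 = 2.5099.
Cost = 21.37·1.2561 + 2.77·2.5099 = 33.7953.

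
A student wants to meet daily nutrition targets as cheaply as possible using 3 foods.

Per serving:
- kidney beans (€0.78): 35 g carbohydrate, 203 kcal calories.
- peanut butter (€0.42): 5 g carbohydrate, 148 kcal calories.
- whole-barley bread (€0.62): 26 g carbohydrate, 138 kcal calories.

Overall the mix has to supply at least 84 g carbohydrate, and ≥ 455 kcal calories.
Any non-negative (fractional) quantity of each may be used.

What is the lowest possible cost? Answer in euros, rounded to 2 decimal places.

€1.87

Treat it as an LP. Let x1 = servings of kidney beans, x2 = servings of peanut butter, x3 = servings of whole-barley bread.
min 0.78x1 + 0.42x2 + 0.62x3 s.t.:
  35x1 + 5x2 + 26x3 ≥ 84   (carbohydrate)
  203x1 + 148x2 + 138x3 ≥ 455   (calories)
  x1, x2, x3 ≥ 0.
At the optimum only kidney beans is positive (peanut butter, whole-barley bread = 0). Binding constraint: carbohydrate.
That vertex is x1 = 2.4.
Cost = 0.78·2.4 = 1.8720.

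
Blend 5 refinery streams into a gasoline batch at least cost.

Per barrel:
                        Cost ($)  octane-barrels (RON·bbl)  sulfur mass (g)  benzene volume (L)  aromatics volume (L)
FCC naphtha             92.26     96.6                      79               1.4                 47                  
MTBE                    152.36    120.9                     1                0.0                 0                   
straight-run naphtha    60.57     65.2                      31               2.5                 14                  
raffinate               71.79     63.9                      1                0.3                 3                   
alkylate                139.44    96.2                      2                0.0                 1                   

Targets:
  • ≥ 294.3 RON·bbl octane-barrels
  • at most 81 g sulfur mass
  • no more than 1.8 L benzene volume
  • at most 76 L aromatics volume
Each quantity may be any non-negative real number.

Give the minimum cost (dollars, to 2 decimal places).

Let x1 = barrels of FCC naphtha, x2 = barrels of MTBE, x3 = barrels of straight-run naphtha, x4 = barrels of raffinate, x5 = barrels of alkylate.
Minimize 92.26x1 + 152.36x2 + 60.57x3 + 71.79x4 + 139.44x5 subject to:
  96.6x1 + 120.9x2 + 65.2x3 + 63.9x4 + 96.2x5 ≥ 294.3   (octane-barrels)
  79x1 + 1x2 + 31x3 + 1x4 + 2x5 ≤ 81   (sulfur mass)
  1.4x1 + 2.5x3 + 0.3x4 ≤ 1.8   (benzene volume)
  47x1 + 14x3 + 3x4 + 1x5 ≤ 76   (aromatics volume)
  x1, x2, x3, x4, x5 ≥ 0.
The optimal basis is {FCC naphtha, raffinate}; MTBE, straight-run naphtha, alkylate drop out. The octane-barrels and benzene volume requirements are met with equality.
Solving gives x1 = 0.44196, x4 = 3.9375.
Objective = 92.26·0.44196 + 71.79·3.9375 = 323.4484.

$323.45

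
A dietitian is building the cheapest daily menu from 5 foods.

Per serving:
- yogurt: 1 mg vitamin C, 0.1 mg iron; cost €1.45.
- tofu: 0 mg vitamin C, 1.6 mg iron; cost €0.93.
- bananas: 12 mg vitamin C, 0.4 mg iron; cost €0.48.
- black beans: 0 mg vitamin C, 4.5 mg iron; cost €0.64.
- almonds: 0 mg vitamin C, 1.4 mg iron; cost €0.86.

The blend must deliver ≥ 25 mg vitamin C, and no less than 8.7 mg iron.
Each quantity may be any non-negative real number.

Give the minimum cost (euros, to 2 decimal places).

€2.12

Treat it as an LP. Let x1 = servings of yogurt, x2 = servings of tofu, x3 = servings of bananas, x4 = servings of black beans, x5 = servings of almonds.
min 1.45x1 + 0.93x2 + 0.48x3 + 0.64x4 + 0.86x5 subject to:
  1x1 + 12x3 ≥ 25   (vitamin C)
  0.1x1 + 1.6x2 + 0.4x3 + 4.5x4 + 1.4x5 ≥ 8.7   (iron)
  x1, x2, x3, x4, x5 ≥ 0.
At the optimum only bananas, black beans are positive (yogurt, tofu, almonds = 0). The vitamin C and iron requirements are met with equality.
That vertex is x3 = 2.083, x4 = 1.748.
Objective = 0.48·2.083 + 0.64·1.748 = 2.1186.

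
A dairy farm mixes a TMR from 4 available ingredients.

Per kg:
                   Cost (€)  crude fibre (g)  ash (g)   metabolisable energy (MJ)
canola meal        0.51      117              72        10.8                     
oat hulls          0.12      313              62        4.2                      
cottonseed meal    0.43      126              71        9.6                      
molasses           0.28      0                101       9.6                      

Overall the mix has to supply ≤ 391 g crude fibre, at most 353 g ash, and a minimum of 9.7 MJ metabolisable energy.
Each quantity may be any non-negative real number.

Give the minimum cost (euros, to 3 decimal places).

€0.280

Let x1 = kg of canola meal, x2 = kg of oat hulls, x3 = kg of cottonseed meal, x4 = kg of molasses.
min 0.51x1 + 0.12x2 + 0.43x3 + 0.28x4 subject to:
  117x1 + 313x2 + 126x3 ≤ 391   (crude fibre)
  72x1 + 62x2 + 71x3 + 101x4 ≤ 353   (ash)
  10.8x1 + 4.2x2 + 9.6x3 + 9.6x4 ≥ 9.7   (metabolisable energy)
  x1, x2, x3, x4 ≥ 0.
The optimal basis is {oat hulls, molasses}; canola meal, cottonseed meal drop out. The crude fibre and metabolisable energy requirements are met with equality.
Optimal quantities: oat hulls = 1.249 kg, molasses = 0.4639 kg.
Total cost: 0.12·1.249 + 0.28·0.4639 = 0.27977.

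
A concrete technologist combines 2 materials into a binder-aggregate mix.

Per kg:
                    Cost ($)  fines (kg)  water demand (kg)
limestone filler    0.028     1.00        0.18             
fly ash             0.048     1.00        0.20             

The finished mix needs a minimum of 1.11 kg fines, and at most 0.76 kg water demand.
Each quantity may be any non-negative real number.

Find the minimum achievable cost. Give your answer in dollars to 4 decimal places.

$0.0311

Let x1 = kg of limestone filler, x2 = kg of fly ash.
Minimise 0.028x1 + 0.048x2 s.t.:
  1x1 + 1x2 ≥ 1.11   (fines)
  0.18x1 + 0.2x2 ≤ 0.76   (water demand)
  x1, x2 ≥ 0.
The cheapest feasible vertex uses only limestone filler; fly ash is not used. Binding constraint: fines.
So limestone filler = 1.11 kg.
Total cost: 0.028·1.11 = 0.031080.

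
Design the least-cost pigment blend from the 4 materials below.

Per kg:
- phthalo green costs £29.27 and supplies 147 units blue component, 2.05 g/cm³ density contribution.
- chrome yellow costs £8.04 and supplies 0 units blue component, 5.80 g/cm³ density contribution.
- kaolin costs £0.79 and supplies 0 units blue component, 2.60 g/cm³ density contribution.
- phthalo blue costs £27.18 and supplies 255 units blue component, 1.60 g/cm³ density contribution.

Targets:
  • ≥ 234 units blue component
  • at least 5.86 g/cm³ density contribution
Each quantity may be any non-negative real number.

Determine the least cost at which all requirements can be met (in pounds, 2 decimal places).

£26.28

Set it up as a linear program. Let x1 = kg of phthalo green, x2 = kg of chrome yellow, x3 = kg of kaolin, x4 = kg of phthalo blue.
Minimise 29.27x1 + 8.04x2 + 0.79x3 + 27.18x4 s.t.:
  147x1 + 255x4 ≥ 234   (blue component)
  2.05x1 + 5.8x2 + 2.6x3 + 1.6x4 ≥ 5.86   (density contribution)
  x1, x2, x3, x4 ≥ 0.
The minimum-cost mix takes nothing from phthalo green, chrome yellow — only kaolin, phthalo blue. The blue component and density contribution requirements are met with equality.
Optimal quantities: kaolin = 1.6891 kg, phthalo blue = 0.91765 kg.
Hence cost = 0.79·1.6891 + 27.18·0.91765 = £26.2761.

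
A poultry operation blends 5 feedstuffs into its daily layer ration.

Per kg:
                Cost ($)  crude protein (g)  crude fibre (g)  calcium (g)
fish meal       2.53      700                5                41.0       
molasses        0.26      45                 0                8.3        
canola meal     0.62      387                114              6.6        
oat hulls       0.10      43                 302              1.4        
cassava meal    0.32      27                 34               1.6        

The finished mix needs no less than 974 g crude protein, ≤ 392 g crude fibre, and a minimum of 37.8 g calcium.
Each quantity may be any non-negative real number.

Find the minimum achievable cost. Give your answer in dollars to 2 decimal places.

Treat it as an LP. Let x1 = kg of fish meal, x2 = kg of molasses, x3 = kg of canola meal, x4 = kg of oat hulls, x5 = kg of cassava meal.
Minimize 2.53x1 + 0.26x2 + 0.62x3 + 0.1x4 + 0.32x5 with:
  700x1 + 45x2 + 387x3 + 43x4 + 27x5 ≥ 974   (crude protein)
  5x1 + 114x3 + 302x4 + 34x5 ≤ 392   (crude fibre)
  41x1 + 8.3x2 + 6.6x3 + 1.4x4 + 1.6x5 ≥ 37.8   (calcium)
  x1, x2, x3, x4, x5 ≥ 0.
The cheapest feasible vertex uses only molasses, canola meal; fish meal, oat hulls, cassava meal are not used. Binding constraints: crude protein and calcium.
That vertex is x2 = 2.813, x3 = 2.19.
Hence cost = 0.26·2.813 + 0.62·2.19 = $2.0892.

$2.09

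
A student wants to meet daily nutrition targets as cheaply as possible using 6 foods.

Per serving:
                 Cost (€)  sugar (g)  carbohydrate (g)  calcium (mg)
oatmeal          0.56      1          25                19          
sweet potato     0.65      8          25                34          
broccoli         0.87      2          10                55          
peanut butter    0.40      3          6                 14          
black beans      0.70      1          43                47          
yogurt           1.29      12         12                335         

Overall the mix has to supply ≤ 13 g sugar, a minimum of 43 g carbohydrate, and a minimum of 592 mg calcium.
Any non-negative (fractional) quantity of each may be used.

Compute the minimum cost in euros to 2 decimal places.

€8.51

Let x1 = servings of oatmeal, x2 = servings of sweet potato, x3 = servings of broccoli, x4 = servings of peanut butter, x5 = servings of black beans, x6 = servings of yogurt.
Minimize 0.56x1 + 0.65x2 + 0.87x3 + 0.4x4 + 0.7x5 + 1.29x6 with:
  1x1 + 8x2 + 2x3 + 3x4 + 1x5 + 12x6 ≤ 13   (sugar)
  25x1 + 25x2 + 10x3 + 6x4 + 43x5 + 12x6 ≥ 43   (carbohydrate)
  19x1 + 34x2 + 55x3 + 14x4 + 47x5 + 335x6 ≥ 592   (calcium)
  x1, x2, x3, x4, x5, x6 ≥ 0.
At the optimum only black beans, yogurt are positive (oatmeal, sweet potato, broccoli, peanut butter = 0). The sugar and calcium requirements are met with equality.
So black beans = 12 servings, yogurt = 0.08297 servings.
Hence cost = 0.7·12 + 1.29·0.08297 = €8.5070.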